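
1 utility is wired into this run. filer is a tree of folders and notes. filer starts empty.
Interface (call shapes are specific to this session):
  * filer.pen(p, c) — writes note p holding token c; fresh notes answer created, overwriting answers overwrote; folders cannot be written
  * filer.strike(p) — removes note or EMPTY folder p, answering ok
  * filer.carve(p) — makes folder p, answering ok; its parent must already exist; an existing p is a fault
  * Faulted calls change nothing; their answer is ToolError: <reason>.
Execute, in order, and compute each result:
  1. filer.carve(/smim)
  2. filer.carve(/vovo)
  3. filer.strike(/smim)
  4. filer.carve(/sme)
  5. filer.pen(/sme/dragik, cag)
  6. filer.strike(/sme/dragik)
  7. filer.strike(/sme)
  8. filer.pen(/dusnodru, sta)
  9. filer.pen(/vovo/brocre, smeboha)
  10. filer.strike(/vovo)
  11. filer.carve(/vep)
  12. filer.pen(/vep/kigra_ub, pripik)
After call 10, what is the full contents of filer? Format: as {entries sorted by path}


→ filer.carve(p=/smim)
← ok
→ filer.carve(p=/vovo)
← ok
→ filer.strike(p=/smim)
← ok
→ filer.carve(p=/sme)
← ok
→ filer.pen(p=/sme/dragik, c=cag)
← created
→ filer.strike(p=/sme/dragik)
← ok
→ filer.strike(p=/sme)
← ok
→ filer.pen(p=/dusnodru, c=sta)
← created
→ filer.pen(p=/vovo/brocre, c=smeboha)
← created
→ filer.strike(p=/vovo)
← ToolError: not empty
→ filer.carve(p=/vep)
← ok
→ filer.pen(p=/vep/kigra_ub, c=pripik)
← created

Answer: {dusnodru=sta, vovo/, vovo/brocre=smeboha}


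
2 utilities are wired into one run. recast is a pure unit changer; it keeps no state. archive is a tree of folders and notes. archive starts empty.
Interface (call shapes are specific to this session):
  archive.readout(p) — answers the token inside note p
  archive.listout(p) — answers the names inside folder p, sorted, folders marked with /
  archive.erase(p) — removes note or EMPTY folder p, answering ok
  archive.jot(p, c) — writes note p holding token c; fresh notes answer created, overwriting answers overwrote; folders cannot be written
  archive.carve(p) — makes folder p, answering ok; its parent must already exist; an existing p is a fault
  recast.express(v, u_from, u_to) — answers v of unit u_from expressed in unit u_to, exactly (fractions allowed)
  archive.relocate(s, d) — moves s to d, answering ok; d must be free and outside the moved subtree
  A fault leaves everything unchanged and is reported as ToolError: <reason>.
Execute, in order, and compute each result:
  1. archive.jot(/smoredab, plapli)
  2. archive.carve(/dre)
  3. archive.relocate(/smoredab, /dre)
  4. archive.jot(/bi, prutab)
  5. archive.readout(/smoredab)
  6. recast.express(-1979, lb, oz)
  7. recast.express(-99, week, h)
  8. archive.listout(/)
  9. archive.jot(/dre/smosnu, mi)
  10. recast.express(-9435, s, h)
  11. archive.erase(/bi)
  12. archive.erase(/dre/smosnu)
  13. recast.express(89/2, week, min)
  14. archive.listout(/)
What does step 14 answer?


Answer: [dre/, smoredab]

Derivation:
>> jot(p=/smoredab, c=plapli)
<< created
>> carve(p=/dre)
<< ok
>> relocate(s=/smoredab, d=/dre)
<< ToolError: exists
>> jot(p=/bi, c=prutab)
<< created
>> readout(p=/smoredab)
<< plapli
>> express(v=-1979, u_from=lb, u_to=oz)
<< -31664
>> express(v=-99, u_from=week, u_to=h)
<< -16632
>> listout(p=/)
<< [bi, dre/, smoredab]
>> jot(p=/dre/smosnu, c=mi)
<< created
>> express(v=-9435, u_from=s, u_to=h)
<< -629/240
>> erase(p=/bi)
<< ok
>> erase(p=/dre/smosnu)
<< ok
>> express(v=89/2, u_from=week, u_to=min)
<< 448560
>> listout(p=/)
<< [dre/, smoredab]


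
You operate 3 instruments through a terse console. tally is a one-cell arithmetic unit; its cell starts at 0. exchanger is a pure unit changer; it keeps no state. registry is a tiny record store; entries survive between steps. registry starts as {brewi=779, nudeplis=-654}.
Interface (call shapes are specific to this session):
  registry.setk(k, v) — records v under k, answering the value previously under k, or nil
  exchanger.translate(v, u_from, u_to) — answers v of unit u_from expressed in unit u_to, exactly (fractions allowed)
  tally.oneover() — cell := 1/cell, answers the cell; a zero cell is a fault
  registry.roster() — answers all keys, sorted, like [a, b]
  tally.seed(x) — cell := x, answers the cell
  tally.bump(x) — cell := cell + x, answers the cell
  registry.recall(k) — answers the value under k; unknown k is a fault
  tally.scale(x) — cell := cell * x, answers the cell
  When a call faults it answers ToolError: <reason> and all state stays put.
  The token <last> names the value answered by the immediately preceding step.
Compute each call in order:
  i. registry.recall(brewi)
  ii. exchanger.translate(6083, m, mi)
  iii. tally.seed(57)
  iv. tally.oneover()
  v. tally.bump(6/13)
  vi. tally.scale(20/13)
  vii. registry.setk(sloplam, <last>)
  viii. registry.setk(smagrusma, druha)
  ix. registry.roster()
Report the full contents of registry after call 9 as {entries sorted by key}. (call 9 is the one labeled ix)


Next I call registry.recall using k='brewi', → 779.
Next I call exchanger.translate using v='6083', u_from='m', u_to='mi', giving 69125/18288.
Calling tally.seed using x='57', which returns 57.
Next I call tally.oneover, — result: 1/57.
Invoking tally.bump using x='6/13', giving 355/741.
I run tally.scale using x='20/13', and get 7100/9633.
I invoke registry.setk using k='sloplam', v='<last>', and observe nil.
I call registry.setk using k='smagrusma', v='druha', which returns nil.
I run registry.roster(), and observe [brewi, nudeplis, sloplam, smagrusma].

Answer: {brewi=779, nudeplis=-654, sloplam=7100/9633, smagrusma=druha}


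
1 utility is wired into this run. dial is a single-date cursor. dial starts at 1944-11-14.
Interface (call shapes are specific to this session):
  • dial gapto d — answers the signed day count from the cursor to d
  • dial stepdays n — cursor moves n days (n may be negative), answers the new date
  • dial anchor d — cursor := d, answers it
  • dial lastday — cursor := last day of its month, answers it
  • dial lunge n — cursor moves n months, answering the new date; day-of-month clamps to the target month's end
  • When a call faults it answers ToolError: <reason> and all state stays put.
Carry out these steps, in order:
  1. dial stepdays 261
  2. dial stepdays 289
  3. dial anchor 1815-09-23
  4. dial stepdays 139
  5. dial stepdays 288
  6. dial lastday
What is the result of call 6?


Answer: 1816-11-30

Derivation:
CALL dial stepdays[n=261]
RET  1945-08-02
CALL dial stepdays[n=289]
RET  1946-05-18
CALL dial anchor[d=1815-09-23]
RET  1815-09-23
CALL dial stepdays[n=139]
RET  1816-02-09
CALL dial stepdays[n=288]
RET  1816-11-23
CALL dial lastday[]
RET  1816-11-30


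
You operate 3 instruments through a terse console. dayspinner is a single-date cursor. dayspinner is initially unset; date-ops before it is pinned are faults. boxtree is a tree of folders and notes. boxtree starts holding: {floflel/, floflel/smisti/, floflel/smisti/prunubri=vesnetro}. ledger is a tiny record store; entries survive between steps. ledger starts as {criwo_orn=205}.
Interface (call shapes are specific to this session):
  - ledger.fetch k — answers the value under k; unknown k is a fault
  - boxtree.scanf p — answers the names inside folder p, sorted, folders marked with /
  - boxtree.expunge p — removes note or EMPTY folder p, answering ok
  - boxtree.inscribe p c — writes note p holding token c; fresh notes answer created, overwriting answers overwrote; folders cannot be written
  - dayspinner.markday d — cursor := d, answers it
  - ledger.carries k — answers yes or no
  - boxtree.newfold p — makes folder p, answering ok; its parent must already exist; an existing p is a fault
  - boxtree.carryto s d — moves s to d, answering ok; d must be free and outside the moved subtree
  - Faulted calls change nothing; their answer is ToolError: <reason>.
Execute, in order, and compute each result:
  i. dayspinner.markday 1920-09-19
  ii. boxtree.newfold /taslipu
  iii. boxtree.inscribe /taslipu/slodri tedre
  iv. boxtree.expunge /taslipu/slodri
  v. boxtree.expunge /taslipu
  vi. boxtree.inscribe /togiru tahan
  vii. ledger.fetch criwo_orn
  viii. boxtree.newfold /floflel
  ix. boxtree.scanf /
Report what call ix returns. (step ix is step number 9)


-- 1. dayspinner.markday(d='1920-09-19') : 1920-09-19
-- 2. boxtree.newfold(p='/taslipu') : ok
-- 3. boxtree.inscribe(p='/taslipu/slodri', c='tedre') : created
-- 4. boxtree.expunge(p='/taslipu/slodri') : ok
-- 5. boxtree.expunge(p='/taslipu') : ok
-- 6. boxtree.inscribe(p='/togiru', c='tahan') : created
-- 7. ledger.fetch(k='criwo_orn') : 205
-- 8. boxtree.newfold(p='/floflel') : ToolError: exists
-- 9. boxtree.scanf(p='/') : [floflel/, togiru]

Answer: [floflel/, togiru]


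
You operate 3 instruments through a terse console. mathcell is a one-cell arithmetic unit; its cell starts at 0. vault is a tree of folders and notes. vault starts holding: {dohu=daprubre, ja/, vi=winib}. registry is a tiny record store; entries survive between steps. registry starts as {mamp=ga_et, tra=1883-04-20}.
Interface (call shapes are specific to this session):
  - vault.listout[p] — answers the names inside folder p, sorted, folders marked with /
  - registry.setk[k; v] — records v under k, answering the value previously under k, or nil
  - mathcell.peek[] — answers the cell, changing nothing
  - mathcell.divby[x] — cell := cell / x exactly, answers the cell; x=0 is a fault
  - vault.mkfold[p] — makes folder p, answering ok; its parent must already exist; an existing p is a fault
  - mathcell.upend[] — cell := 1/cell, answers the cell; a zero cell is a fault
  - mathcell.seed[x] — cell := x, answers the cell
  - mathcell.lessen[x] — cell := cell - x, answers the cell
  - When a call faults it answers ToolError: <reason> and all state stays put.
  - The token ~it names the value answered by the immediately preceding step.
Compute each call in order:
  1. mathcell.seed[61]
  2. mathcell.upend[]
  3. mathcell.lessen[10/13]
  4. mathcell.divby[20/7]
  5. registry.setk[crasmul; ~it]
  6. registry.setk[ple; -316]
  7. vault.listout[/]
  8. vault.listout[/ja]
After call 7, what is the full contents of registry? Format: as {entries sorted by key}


Answer: {crasmul=-4179/15860, mamp=ga_et, ple=-316, tra=1883-04-20}

Derivation:
// 1. mathcell.seed(x→61) => 61
// 2. mathcell.upend() => 1/61
// 3. mathcell.lessen(x→10/13) => -597/793
// 4. mathcell.divby(x→20/7) => -4179/15860
// 5. registry.setk(k→crasmul, v→~it) => nil
// 6. registry.setk(k→ple, v→-316) => nil
// 7. vault.listout(p→/) => [dohu, ja/, vi]
// 8. vault.listout(p→/ja) => []


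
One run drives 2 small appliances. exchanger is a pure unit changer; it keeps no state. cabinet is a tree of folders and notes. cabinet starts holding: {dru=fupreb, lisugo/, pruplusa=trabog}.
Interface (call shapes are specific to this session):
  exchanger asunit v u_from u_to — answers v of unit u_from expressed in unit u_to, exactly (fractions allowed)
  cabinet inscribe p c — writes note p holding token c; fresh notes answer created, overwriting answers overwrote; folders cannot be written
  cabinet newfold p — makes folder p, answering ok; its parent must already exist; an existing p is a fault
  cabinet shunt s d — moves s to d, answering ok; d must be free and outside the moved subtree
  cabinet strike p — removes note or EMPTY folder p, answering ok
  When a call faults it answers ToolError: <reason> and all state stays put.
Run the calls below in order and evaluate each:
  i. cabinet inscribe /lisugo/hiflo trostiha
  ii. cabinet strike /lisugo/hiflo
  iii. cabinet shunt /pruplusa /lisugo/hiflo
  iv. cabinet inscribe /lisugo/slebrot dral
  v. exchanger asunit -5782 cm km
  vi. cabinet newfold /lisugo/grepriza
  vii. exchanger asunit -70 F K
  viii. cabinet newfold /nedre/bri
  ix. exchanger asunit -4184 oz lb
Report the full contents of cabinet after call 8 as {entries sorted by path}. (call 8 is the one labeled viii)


Answer: {dru=fupreb, lisugo/, lisugo/grepriza/, lisugo/hiflo=trabog, lisugo/slebrot=dral}

Derivation:
-> cabinet inscribe(p→/lisugo/hiflo, c→trostiha)
<- created
-> cabinet strike(p→/lisugo/hiflo)
<- ok
-> cabinet shunt(s→/pruplusa, d→/lisugo/hiflo)
<- ok
-> cabinet inscribe(p→/lisugo/slebrot, c→dral)
<- created
-> exchanger asunit(v→-5782, u_from→cm, u_to→km)
<- -2891/50000
-> cabinet newfold(p→/lisugo/grepriza)
<- ok
-> exchanger asunit(v→-70, u_from→F, u_to→K)
<- 12989/60
-> cabinet newfold(p→/nedre/bri)
<- ToolError: no parent
-> exchanger asunit(v→-4184, u_from→oz, u_to→lb)
<- -523/2


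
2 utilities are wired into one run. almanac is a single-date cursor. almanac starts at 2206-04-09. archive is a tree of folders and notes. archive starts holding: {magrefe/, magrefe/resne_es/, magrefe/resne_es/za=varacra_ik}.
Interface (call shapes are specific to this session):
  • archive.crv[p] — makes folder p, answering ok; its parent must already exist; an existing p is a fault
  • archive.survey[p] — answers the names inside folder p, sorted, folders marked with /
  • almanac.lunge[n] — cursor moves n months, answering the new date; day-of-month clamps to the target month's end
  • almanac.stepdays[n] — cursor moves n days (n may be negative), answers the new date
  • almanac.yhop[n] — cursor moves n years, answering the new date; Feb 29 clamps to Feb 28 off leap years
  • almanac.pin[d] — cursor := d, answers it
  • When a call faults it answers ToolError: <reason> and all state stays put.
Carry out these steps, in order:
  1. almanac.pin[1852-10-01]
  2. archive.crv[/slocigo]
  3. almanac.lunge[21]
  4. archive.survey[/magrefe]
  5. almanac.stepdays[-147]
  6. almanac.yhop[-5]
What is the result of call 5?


>>> pin d: 1852-10-01
:: 1852-10-01
>>> crv p: /slocigo
:: ok
>>> lunge n: 21
:: 1854-07-01
>>> survey p: /magrefe
:: [resne_es/]
>>> stepdays n: -147
:: 1854-02-04
>>> yhop n: -5
:: 1849-02-04

Answer: 1854-02-04


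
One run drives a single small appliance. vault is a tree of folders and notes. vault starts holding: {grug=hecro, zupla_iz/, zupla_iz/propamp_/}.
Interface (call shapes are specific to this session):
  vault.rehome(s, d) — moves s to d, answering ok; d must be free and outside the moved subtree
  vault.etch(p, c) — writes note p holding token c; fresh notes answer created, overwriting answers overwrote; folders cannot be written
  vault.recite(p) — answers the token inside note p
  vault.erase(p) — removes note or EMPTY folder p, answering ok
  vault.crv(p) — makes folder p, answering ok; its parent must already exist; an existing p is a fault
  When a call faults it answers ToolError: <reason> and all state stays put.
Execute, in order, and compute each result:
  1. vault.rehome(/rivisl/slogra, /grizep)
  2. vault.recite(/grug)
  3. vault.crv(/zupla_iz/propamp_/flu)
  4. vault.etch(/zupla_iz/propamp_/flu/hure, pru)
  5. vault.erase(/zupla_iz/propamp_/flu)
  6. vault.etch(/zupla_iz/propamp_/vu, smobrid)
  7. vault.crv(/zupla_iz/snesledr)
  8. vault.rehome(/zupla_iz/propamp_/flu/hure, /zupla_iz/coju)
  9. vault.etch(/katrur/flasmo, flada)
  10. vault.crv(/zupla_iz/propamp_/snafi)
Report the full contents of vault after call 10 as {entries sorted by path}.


Answer: {grug=hecro, zupla_iz/, zupla_iz/coju=pru, zupla_iz/propamp_/, zupla_iz/propamp_/flu/, zupla_iz/propamp_/snafi/, zupla_iz/propamp_/vu=smobrid, zupla_iz/snesledr/}

Derivation:
% vault.rehome s=/rivisl/slogra d=/grizep
[out] ToolError: not found
% vault.recite p=/grug
[out] hecro
% vault.crv p=/zupla_iz/propamp_/flu
[out] ok
% vault.etch p=/zupla_iz/propamp_/flu/hure c=pru
[out] created
% vault.erase p=/zupla_iz/propamp_/flu
[out] ToolError: not empty
% vault.etch p=/zupla_iz/propamp_/vu c=smobrid
[out] created
% vault.crv p=/zupla_iz/snesledr
[out] ok
% vault.rehome s=/zupla_iz/propamp_/flu/hure d=/zupla_iz/coju
[out] ok
% vault.etch p=/katrur/flasmo c=flada
[out] ToolError: no parent
% vault.crv p=/zupla_iz/propamp_/snafi
[out] ok


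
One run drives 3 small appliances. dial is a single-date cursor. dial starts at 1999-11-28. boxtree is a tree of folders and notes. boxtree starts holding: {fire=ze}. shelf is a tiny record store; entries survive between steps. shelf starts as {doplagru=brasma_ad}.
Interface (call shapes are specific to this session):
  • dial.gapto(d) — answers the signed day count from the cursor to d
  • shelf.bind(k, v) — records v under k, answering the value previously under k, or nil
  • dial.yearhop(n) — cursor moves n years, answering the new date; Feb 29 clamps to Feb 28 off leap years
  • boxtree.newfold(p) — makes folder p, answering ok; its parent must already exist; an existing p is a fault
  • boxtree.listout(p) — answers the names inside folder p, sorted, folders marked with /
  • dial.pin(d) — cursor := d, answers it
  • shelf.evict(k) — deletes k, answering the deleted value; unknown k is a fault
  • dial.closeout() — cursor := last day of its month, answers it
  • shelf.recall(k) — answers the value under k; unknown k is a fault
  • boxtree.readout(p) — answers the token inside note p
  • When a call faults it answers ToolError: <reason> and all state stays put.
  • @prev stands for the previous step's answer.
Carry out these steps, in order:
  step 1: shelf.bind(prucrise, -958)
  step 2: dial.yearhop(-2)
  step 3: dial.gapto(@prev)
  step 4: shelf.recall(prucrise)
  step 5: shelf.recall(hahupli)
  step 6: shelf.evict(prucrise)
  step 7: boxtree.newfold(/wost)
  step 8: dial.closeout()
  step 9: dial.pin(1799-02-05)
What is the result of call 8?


Answer: 1997-11-30

Derivation:
I call bind(k=prucrise, v=-958), and observe nil.
Invoking yearhop(n=-2), and see 1997-11-28.
Then gapto(d=@prev), and see 0.
I run recall(k=prucrise), giving -958.
I invoke recall(k=hahupli): ToolError: no such key hahupli.
Next I call evict(k=prucrise), yielding -958.
Then newfold(p=/wost), which returns ok.
Then closeout(), → 1997-11-30.
Next I call pin(d=1799-02-05), — result: 1799-02-05.


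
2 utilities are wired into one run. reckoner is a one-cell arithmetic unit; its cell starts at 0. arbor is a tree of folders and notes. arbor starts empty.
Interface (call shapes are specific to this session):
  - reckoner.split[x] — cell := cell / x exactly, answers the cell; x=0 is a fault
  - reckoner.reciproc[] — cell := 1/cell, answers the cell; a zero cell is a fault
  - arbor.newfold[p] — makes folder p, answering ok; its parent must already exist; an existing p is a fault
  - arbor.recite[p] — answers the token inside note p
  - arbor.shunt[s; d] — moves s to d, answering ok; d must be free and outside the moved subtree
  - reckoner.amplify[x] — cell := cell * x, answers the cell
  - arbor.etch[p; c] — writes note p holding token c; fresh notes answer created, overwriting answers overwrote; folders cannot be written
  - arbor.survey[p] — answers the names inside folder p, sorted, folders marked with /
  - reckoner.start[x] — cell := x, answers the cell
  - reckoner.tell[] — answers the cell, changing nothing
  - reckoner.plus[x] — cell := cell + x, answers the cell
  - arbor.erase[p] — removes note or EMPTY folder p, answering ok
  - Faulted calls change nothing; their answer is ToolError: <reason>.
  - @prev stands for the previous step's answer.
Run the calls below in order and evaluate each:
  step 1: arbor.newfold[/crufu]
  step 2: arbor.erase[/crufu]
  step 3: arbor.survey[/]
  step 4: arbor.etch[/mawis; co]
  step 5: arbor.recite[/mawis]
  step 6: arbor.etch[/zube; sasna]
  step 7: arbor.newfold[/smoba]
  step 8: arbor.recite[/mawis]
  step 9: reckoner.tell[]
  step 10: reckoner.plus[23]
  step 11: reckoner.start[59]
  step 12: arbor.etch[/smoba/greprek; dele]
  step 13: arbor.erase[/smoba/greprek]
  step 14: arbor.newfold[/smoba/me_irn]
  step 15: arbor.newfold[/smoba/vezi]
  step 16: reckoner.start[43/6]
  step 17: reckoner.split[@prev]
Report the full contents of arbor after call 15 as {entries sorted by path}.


Answer: {mawis=co, smoba/, smoba/me_irn/, smoba/vezi/, zube=sasna}

Derivation:
> arbor.newfold p=/crufu
[out] ok
> arbor.erase p=/crufu
[out] ok
> arbor.survey p=/
[out] []
> arbor.etch p=/mawis c=co
[out] created
> arbor.recite p=/mawis
[out] co
> arbor.etch p=/zube c=sasna
[out] created
> arbor.newfold p=/smoba
[out] ok
> arbor.recite p=/mawis
[out] co
> reckoner.tell
[out] 0
> reckoner.plus x=23
[out] 23
> reckoner.start x=59
[out] 59
> arbor.etch p=/smoba/greprek c=dele
[out] created
> arbor.erase p=/smoba/greprek
[out] ok
> arbor.newfold p=/smoba/me_irn
[out] ok
> arbor.newfold p=/smoba/vezi
[out] ok
> reckoner.start x=43/6
[out] 43/6
> reckoner.split x=@prev
[out] 1


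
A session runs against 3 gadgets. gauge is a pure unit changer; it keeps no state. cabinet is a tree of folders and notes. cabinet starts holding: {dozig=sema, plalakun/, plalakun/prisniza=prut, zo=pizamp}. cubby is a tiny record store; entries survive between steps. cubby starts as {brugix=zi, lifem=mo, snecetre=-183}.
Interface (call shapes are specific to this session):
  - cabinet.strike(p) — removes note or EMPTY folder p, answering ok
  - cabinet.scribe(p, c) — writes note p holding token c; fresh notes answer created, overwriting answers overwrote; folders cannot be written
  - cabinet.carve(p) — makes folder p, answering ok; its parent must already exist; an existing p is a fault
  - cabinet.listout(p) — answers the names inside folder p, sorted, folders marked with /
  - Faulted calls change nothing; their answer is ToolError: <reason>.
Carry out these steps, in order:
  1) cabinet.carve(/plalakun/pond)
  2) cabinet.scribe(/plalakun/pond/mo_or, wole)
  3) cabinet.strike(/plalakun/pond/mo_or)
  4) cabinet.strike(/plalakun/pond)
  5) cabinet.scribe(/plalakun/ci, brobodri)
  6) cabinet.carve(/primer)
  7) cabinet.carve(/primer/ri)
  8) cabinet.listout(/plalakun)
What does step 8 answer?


Answer: [ci, prisniza]

Derivation:
> carve p→/plalakun/pond
  ok
> scribe p→/plalakun/pond/mo_or c→wole
  created
> strike p→/plalakun/pond/mo_or
  ok
> strike p→/plalakun/pond
  ok
> scribe p→/plalakun/ci c→brobodri
  created
> carve p→/primer
  ok
> carve p→/primer/ri
  ok
> listout p→/plalakun
  [ci, prisniza]


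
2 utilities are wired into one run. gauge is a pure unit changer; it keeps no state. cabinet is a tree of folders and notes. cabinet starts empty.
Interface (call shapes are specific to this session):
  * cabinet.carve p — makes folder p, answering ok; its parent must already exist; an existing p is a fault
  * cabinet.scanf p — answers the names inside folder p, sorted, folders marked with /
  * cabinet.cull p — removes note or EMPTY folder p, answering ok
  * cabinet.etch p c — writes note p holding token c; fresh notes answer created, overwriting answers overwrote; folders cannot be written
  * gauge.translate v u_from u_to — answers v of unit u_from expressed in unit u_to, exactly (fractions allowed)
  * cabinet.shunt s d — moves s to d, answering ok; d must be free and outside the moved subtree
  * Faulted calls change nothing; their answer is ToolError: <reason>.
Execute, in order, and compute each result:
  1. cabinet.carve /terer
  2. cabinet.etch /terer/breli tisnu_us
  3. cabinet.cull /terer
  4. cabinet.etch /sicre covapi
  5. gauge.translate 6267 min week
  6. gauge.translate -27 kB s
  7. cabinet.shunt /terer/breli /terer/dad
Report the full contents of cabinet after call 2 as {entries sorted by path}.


Step: cabinet.carve[p='/terer']
Result: ok
Step: cabinet.etch[p='/terer/breli'; c='tisnu_us']
Result: created
Step: cabinet.cull[p='/terer']
Result: ToolError: not empty
Step: cabinet.etch[p='/sicre'; c='covapi']
Result: created
Step: gauge.translate[v='6267'; u_from='min'; u_to='week']
Result: 2089/3360
Step: gauge.translate[v='-27'; u_from='kB'; u_to='s']
Result: ToolError: incompatible units
Step: cabinet.shunt[s='/terer/breli'; d='/terer/dad']
Result: ok

Answer: {terer/, terer/breli=tisnu_us}


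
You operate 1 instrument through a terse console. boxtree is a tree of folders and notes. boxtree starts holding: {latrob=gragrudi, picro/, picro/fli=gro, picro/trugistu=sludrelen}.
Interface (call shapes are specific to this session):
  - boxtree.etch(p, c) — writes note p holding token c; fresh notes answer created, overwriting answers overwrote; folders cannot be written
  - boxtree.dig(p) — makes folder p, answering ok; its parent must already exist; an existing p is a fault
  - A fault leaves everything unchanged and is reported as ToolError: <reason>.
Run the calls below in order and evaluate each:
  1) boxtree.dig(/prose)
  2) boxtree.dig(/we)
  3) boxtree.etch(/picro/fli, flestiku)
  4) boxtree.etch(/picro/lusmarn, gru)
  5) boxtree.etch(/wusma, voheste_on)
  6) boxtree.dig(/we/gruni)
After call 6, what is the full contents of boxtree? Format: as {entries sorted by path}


Answer: {latrob=gragrudi, picro/, picro/fli=flestiku, picro/lusmarn=gru, picro/trugistu=sludrelen, prose/, we/, we/gruni/, wusma=voheste_on}

Derivation:
Step: boxtree.dig[p='/prose']
Result: ok
Step: boxtree.dig[p='/we']
Result: ok
Step: boxtree.etch[p='/picro/fli'; c='flestiku']
Result: overwrote
Step: boxtree.etch[p='/picro/lusmarn'; c='gru']
Result: created
Step: boxtree.etch[p='/wusma'; c='voheste_on']
Result: created
Step: boxtree.dig[p='/we/gruni']
Result: ok


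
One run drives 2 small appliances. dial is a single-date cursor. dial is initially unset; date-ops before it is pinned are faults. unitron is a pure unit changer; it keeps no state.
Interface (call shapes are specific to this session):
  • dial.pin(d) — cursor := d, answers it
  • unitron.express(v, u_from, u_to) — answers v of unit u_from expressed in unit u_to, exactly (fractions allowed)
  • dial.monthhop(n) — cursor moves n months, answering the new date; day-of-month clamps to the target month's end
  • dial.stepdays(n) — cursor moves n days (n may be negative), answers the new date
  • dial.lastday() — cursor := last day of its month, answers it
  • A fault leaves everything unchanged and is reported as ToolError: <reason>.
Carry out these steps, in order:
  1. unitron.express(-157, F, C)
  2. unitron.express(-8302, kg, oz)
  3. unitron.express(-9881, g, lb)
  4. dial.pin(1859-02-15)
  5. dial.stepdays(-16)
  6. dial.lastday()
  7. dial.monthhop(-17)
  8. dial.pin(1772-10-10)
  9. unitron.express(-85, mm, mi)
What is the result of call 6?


Answer: 1859-01-31

Derivation:
Act: unitron.express[v: -157; u_from: F; u_to: C]
Obs: -105
Act: unitron.express[v: -8302; u_from: kg; u_to: oz]
Obs: -1897600000000/6479891
Act: unitron.express[v: -9881; u_from: g; u_to: lb]
Obs: -988100000/45359237
Act: dial.pin[d: 1859-02-15]
Obs: 1859-02-15
Act: dial.stepdays[n: -16]
Obs: 1859-01-30
Act: dial.lastday[]
Obs: 1859-01-31
Act: dial.monthhop[n: -17]
Obs: 1857-08-31
Act: dial.pin[d: 1772-10-10]
Obs: 1772-10-10
Act: unitron.express[v: -85; u_from: mm; u_to: mi]
Obs: -85/1609344


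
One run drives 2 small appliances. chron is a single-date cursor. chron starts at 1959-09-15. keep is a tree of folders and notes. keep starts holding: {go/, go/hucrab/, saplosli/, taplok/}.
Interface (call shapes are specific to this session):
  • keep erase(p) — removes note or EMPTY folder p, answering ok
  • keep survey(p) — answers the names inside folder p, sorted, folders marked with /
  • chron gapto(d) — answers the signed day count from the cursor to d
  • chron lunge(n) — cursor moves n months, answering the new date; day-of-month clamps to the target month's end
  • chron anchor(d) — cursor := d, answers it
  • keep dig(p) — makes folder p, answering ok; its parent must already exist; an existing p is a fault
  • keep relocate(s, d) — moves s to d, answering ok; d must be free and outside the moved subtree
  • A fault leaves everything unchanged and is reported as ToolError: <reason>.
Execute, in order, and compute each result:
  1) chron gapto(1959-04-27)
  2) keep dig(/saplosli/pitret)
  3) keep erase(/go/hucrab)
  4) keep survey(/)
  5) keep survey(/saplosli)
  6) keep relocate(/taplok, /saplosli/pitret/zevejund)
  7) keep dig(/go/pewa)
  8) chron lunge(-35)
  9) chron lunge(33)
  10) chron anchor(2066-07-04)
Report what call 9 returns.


Answer: 1959-07-15

Derivation:
-- chron gapto(d='1959-04-27') -> -141
-- keep dig(p='/saplosli/pitret') -> ok
-- keep erase(p='/go/hucrab') -> ok
-- keep survey(p='/') -> [go/, saplosli/, taplok/]
-- keep survey(p='/saplosli') -> [pitret/]
-- keep relocate(s='/taplok', d='/saplosli/pitret/zevejund') -> ok
-- keep dig(p='/go/pewa') -> ok
-- chron lunge(n='-35') -> 1956-10-15
-- chron lunge(n='33') -> 1959-07-15
-- chron anchor(d='2066-07-04') -> 2066-07-04


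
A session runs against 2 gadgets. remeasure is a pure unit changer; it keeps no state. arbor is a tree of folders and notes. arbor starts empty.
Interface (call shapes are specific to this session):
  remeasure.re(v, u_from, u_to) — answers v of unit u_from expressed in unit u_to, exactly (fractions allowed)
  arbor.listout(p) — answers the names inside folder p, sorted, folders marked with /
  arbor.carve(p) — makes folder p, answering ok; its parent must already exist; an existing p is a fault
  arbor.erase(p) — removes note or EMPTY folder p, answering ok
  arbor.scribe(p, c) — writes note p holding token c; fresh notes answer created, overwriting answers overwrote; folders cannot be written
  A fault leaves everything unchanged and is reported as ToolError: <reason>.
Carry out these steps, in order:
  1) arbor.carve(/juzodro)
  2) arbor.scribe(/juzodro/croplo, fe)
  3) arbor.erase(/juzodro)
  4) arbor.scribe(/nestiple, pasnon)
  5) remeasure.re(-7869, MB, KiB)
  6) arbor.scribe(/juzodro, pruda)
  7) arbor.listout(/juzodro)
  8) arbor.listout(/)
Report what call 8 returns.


Answer: [juzodro/, nestiple]

Derivation:
~$ arbor.carve p='/juzodro'
:: ok
~$ arbor.scribe p='/juzodro/croplo' c='fe'
:: created
~$ arbor.erase p='/juzodro'
:: ToolError: not empty
~$ arbor.scribe p='/nestiple' c='pasnon'
:: created
~$ remeasure.re v='-7869' u_from='MB' u_to='KiB'
:: -122953125/16
~$ arbor.scribe p='/juzodro' c='pruda'
:: ToolError: is a directory
~$ arbor.listout p='/juzodro'
:: [croplo]
~$ arbor.listout p='/'
:: [juzodro/, nestiple]


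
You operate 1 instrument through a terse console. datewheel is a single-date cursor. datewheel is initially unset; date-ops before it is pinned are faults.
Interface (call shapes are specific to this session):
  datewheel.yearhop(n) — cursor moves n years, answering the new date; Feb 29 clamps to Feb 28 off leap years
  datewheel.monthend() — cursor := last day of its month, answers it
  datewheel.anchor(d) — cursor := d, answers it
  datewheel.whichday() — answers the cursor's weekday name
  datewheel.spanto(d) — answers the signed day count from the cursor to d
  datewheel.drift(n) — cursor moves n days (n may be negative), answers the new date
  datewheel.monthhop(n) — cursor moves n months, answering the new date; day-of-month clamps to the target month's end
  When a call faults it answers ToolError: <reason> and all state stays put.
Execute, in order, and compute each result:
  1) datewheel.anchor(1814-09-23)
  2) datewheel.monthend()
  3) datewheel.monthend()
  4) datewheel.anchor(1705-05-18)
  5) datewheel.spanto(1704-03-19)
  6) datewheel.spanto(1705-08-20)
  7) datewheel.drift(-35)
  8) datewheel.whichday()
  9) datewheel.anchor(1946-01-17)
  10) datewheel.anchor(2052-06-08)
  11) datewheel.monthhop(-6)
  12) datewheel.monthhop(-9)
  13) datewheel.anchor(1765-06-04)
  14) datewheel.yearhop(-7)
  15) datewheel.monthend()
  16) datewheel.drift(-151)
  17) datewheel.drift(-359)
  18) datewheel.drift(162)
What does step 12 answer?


Answer: 2051-03-08

Derivation:
% datewheel.anchor d: 1814-09-23
= 1814-09-23
% datewheel.monthend
= 1814-09-30
% datewheel.monthend
= 1814-09-30
% datewheel.anchor d: 1705-05-18
= 1705-05-18
% datewheel.spanto d: 1704-03-19
= -425
% datewheel.spanto d: 1705-08-20
= 94
% datewheel.drift n: -35
= 1705-04-13
% datewheel.whichday
= Monday
% datewheel.anchor d: 1946-01-17
= 1946-01-17
% datewheel.anchor d: 2052-06-08
= 2052-06-08
% datewheel.monthhop n: -6
= 2051-12-08
% datewheel.monthhop n: -9
= 2051-03-08
% datewheel.anchor d: 1765-06-04
= 1765-06-04
% datewheel.yearhop n: -7
= 1758-06-04
% datewheel.monthend
= 1758-06-30
% datewheel.drift n: -151
= 1758-01-30
% datewheel.drift n: -359
= 1757-02-05
% datewheel.drift n: 162
= 1757-07-17


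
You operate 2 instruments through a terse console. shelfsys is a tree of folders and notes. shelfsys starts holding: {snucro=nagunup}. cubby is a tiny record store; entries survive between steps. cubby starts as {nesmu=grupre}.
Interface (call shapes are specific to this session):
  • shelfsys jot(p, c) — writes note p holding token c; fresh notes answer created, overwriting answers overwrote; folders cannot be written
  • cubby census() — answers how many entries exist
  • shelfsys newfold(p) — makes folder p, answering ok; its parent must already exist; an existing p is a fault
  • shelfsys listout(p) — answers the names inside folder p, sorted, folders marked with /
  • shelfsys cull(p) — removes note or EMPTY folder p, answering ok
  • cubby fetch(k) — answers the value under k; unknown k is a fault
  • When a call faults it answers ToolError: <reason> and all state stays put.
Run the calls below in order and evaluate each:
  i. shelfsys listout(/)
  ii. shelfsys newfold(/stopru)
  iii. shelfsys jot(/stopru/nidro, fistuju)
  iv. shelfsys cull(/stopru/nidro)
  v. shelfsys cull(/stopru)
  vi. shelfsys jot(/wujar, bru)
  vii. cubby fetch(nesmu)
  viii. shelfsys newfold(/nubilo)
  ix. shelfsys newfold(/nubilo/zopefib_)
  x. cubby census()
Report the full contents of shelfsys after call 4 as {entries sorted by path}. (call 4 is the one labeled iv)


Answer: {snucro=nagunup, stopru/}

Derivation:
I use shelfsys listout(p='/'): [snucro].
Using shelfsys newfold(p='/stopru'), yielding ok.
Then shelfsys jot(p='/stopru/nidro', c='fistuju'), — result: created.
I use shelfsys cull(p='/stopru/nidro'), which returns ok.
Calling shelfsys cull(p='/stopru'), and observe ok.
I use shelfsys jot(p='/wujar', c='bru'), giving created.
I invoke cubby fetch(k='nesmu'), — result: grupre.
Calling shelfsys newfold(p='/nubilo'), giving ok.
Then shelfsys newfold(p='/nubilo/zopefib_'), which returns ok.
Next I call cubby census, — result: 1.


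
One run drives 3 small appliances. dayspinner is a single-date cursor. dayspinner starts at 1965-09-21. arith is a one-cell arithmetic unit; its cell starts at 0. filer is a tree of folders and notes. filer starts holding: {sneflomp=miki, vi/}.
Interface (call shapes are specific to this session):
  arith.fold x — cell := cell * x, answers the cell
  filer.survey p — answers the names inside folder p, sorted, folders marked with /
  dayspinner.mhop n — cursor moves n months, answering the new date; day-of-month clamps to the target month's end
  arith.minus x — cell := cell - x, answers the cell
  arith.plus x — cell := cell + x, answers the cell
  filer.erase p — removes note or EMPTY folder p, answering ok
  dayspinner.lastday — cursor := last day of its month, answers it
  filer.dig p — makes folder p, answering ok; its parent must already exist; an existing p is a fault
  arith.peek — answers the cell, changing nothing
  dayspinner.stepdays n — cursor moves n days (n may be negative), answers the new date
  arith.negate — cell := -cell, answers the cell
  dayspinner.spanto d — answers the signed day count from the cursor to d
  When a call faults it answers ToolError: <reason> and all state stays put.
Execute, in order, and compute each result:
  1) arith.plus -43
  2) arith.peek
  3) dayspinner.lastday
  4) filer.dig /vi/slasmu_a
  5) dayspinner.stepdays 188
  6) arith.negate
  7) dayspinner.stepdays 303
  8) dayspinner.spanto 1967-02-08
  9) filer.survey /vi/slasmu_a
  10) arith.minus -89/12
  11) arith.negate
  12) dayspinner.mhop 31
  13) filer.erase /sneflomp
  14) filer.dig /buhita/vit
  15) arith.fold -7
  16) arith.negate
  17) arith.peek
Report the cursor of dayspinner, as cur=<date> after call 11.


Answer: cur=1967-02-03

Derivation:
CALL plus[x: -43]
RET  -43
CALL peek[]
RET  -43
CALL lastday[]
RET  1965-09-30
CALL dig[p: /vi/slasmu_a]
RET  ok
CALL stepdays[n: 188]
RET  1966-04-06
CALL negate[]
RET  43
CALL stepdays[n: 303]
RET  1967-02-03
CALL spanto[d: 1967-02-08]
RET  5
CALL survey[p: /vi/slasmu_a]
RET  []
CALL minus[x: -89/12]
RET  605/12
CALL negate[]
RET  -605/12
CALL mhop[n: 31]
RET  1969-09-03
CALL erase[p: /sneflomp]
RET  ok
CALL dig[p: /buhita/vit]
RET  ToolError: no parent
CALL fold[x: -7]
RET  4235/12
CALL negate[]
RET  -4235/12
CALL peek[]
RET  -4235/12


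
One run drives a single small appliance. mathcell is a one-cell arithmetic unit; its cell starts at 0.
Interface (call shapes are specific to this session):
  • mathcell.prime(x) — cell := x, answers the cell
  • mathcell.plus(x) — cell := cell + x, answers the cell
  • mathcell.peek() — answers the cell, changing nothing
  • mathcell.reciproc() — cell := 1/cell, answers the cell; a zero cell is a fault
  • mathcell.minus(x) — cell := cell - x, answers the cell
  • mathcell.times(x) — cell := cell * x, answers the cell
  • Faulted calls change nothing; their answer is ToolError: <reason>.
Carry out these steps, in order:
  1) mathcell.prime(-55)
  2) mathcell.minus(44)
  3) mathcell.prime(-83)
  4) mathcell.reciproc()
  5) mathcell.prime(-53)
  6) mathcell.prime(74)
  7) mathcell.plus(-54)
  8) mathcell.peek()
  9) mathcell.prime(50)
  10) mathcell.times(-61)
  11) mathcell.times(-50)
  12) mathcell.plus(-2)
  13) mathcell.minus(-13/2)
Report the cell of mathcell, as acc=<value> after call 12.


// 1. prime(x=-55) == -55
// 2. minus(x=44) == -99
// 3. prime(x=-83) == -83
// 4. reciproc() == -1/83
// 5. prime(x=-53) == -53
// 6. prime(x=74) == 74
// 7. plus(x=-54) == 20
// 8. peek() == 20
// 9. prime(x=50) == 50
// 10. times(x=-61) == -3050
// 11. times(x=-50) == 152500
// 12. plus(x=-2) == 152498
// 13. minus(x=-13/2) == 305009/2

Answer: acc=152498


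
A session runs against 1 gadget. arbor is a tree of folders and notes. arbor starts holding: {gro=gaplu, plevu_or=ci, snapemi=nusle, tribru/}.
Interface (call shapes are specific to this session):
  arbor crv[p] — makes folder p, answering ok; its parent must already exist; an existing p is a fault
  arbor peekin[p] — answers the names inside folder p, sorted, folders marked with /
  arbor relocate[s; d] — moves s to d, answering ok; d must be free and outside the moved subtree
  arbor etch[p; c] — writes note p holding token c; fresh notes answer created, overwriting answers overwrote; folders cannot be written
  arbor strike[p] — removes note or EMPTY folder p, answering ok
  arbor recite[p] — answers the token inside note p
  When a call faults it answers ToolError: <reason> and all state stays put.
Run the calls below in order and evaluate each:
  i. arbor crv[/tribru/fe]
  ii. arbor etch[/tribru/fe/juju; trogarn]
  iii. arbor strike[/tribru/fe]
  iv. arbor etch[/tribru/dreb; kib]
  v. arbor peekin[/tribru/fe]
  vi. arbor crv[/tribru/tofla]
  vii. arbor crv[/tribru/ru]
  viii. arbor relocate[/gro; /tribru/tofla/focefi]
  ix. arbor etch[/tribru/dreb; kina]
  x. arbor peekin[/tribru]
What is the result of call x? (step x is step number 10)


I run arbor crv(p=/tribru/fe), and get ok.
Calling arbor etch(p=/tribru/fe/juju, c=trogarn), which returns created.
Now I run arbor strike(p=/tribru/fe), giving ToolError: not empty.
I call arbor etch(p=/tribru/dreb, c=kib), and see created.
Invoking arbor peekin(p=/tribru/fe), and get [juju].
I use arbor crv(p=/tribru/tofla), → ok.
Now I run arbor crv(p=/tribru/ru), yielding ok.
I invoke arbor relocate(s=/gro, d=/tribru/tofla/focefi), — result: ok.
Invoking arbor etch(p=/tribru/dreb, c=kina), giving overwrote.
Using arbor peekin(p=/tribru), and see [dreb, fe/, ru/, tofla/].

Answer: [dreb, fe/, ru/, tofla/]


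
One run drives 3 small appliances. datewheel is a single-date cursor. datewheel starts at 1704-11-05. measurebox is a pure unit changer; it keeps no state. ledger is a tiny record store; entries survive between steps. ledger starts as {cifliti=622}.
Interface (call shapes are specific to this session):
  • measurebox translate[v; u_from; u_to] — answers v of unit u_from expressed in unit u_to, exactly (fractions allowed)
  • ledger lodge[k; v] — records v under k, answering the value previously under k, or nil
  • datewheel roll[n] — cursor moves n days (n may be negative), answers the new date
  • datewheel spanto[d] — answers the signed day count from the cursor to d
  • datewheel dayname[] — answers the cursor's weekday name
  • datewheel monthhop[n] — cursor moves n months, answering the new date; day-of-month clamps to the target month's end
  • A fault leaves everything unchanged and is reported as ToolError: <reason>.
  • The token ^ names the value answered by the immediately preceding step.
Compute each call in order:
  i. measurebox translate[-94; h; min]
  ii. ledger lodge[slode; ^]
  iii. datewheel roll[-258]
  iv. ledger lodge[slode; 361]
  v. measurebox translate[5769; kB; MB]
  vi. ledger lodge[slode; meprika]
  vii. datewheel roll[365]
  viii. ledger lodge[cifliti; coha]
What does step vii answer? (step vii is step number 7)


Answer: 1705-02-20

Derivation:
>> measurebox translate(v→-94, u_from→h, u_to→min)
<< -5640
>> ledger lodge(k→slode, v→^)
<< nil
>> datewheel roll(n→-258)
<< 1704-02-21
>> ledger lodge(k→slode, v→361)
<< -5640
>> measurebox translate(v→5769, u_from→kB, u_to→MB)
<< 5769/1000
>> ledger lodge(k→slode, v→meprika)
<< 361
>> datewheel roll(n→365)
<< 1705-02-20
>> ledger lodge(k→cifliti, v→coha)
<< 622
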